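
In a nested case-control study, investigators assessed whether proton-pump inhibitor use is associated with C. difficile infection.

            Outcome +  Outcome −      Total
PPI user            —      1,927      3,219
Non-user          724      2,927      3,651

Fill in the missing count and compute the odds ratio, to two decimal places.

2.71

The missing cell is in the exposed row: 3219 − 1927 = 1292.
So a = 1292, b = 1927, c = 724, d = 2927.
OR = (a·d)/(b·c) = (1292 × 2927) / (1927 × 724) = 3781684 / 1395148 = 2.71060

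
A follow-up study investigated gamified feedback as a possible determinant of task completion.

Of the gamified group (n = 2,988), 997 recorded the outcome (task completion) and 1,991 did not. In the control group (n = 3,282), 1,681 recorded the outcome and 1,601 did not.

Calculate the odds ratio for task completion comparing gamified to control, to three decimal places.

From the description: a = 997, b = 1991, c = 1681, d = 1601.
OR = (a·d)/(b·c) = (997 × 1601) / (1991 × 1681) = 1596197 / 3346871 = 0.47692
Exposure is associated with lower odds of task completion (OR = 0.48 < 1).

0.477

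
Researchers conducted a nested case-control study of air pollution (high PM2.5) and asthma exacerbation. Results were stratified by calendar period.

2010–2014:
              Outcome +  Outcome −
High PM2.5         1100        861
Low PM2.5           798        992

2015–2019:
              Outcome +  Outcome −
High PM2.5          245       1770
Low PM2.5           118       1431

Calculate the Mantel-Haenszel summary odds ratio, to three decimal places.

OR_MH = Σ(aᵢdᵢ/nᵢ) / Σ(bᵢcᵢ/nᵢ), where nᵢ is the stratum total.
Stratum 1 (2010–2014): n = 3751; a·d/n = 1100·992/3751 = 290.9091; b·c/n = 861·798/3751 = 183.1720
Stratum 2 (2015–2019): n = 3564; a·d/n = 245·1431/3564 = 98.3712; b·c/n = 1770·118/3564 = 58.6027
OR_MH = (290.9091 + 98.3712) / (183.1720 + 58.6027) = 389.2803 / 241.7746 = 1.61010

1.610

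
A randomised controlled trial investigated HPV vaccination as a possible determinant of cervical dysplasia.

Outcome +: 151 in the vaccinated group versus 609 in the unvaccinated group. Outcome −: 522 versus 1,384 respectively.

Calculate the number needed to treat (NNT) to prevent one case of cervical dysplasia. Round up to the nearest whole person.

13

Risk in treated group = 151/673 = 0.22437; risk in control = 609/1993 = 0.30557.
Absolute risk reduction = 0.30557 − 0.22437 = 0.08120
NNT = 1 / ARR = 1 / 0.08120 = 12.315 → round up → 13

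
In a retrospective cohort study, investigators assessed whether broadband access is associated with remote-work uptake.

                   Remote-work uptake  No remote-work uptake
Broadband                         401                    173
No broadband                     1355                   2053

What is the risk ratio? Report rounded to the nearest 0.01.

Cells: a = 401, b = 173, c = 1355, d = 2053.
Risk in exposed = 401/574 = 0.69861; risk in unexposed = 1355/3408 = 0.39759.
RR = 0.69861 / 0.39759 = 1.75708
The risk among the exposed is 1.76 times that among the unexposed.

1.76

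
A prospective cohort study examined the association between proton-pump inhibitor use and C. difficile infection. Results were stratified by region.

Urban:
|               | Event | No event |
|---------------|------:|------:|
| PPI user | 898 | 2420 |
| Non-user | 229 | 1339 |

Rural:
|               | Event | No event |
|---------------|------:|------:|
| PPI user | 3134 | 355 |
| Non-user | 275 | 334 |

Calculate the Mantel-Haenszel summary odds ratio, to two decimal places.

3.65

OR_MH = Σ(aᵢdᵢ/nᵢ) / Σ(bᵢcᵢ/nᵢ), where nᵢ is the stratum total.
Stratum 1 (Urban): n = 4886; a·d/n = 898·1339/4886 = 246.0954; b·c/n = 2420·229/4886 = 113.4220
Stratum 2 (Rural): n = 4098; a·d/n = 3134·334/4098 = 255.4309; b·c/n = 355·275/4098 = 23.8226
OR_MH = (246.0954 + 255.4309) / (113.4220 + 23.8226) = 501.5263 / 137.2446 = 3.65425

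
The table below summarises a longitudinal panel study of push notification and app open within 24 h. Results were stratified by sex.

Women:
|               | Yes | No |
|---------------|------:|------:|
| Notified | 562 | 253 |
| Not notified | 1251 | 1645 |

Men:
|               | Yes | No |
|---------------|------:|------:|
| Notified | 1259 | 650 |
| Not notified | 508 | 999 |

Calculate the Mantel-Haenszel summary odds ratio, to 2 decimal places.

3.39

OR_MH = Σ(aᵢdᵢ/nᵢ) / Σ(bᵢcᵢ/nᵢ), where nᵢ is the stratum total.
Stratum 1 (Women): n = 3711; a·d/n = 562·1645/3711 = 249.1215; b·c/n = 253·1251/3711 = 85.2878
Stratum 2 (Men): n = 3416; a·d/n = 1259·999/3416 = 368.1912; b·c/n = 650·508/3416 = 96.6628
OR_MH = (249.1215 + 368.1912) / (85.2878 + 96.6628) = 617.3127 / 181.9506 = 3.39275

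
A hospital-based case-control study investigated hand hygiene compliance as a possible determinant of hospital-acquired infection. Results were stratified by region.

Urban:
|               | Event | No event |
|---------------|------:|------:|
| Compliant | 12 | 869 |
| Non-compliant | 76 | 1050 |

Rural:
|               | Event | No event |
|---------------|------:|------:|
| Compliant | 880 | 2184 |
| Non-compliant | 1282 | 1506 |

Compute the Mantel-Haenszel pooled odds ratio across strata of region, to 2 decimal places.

OR_MH = Σ(aᵢdᵢ/nᵢ) / Σ(bᵢcᵢ/nᵢ), where nᵢ is the stratum total.
Stratum 1 (Urban): n = 2007; a·d/n = 12·1050/2007 = 6.2780; b·c/n = 869·76/2007 = 32.9068
Stratum 2 (Rural): n = 5852; a·d/n = 880·1506/5852 = 226.4662; b·c/n = 2184·1282/5852 = 478.4498
OR_MH = (6.2780 + 226.4662) / (32.9068 + 478.4498) = 232.7442 / 511.3566 = 0.45515

0.46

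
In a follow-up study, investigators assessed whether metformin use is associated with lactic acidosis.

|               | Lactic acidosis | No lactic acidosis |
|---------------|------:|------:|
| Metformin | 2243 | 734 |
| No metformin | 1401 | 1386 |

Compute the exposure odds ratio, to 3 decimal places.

Cells: a = 2243, b = 734, c = 1401, d = 1386.
OR = (a·d)/(b·c) = (2243 × 1386) / (734 × 1401) = 3108798 / 1028334 = 3.02314
The odds of lactic acidosis are about 3.02 times as high in the metformin group.

3.023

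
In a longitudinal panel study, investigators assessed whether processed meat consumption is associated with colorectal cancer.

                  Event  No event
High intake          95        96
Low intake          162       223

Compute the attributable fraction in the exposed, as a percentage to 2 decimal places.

Cells: a = 95, b = 96, c = 162, d = 223.
Risk in exposed = 95/191 = 0.49738; risk in unexposed = 162/385 = 0.42078.
RR = 0.49738/0.42078 = 1.18205
AR% = (RR − 1)/RR × 100 = (1.18205 − 1)/1.18205 × 100 = 15.4012%

15.40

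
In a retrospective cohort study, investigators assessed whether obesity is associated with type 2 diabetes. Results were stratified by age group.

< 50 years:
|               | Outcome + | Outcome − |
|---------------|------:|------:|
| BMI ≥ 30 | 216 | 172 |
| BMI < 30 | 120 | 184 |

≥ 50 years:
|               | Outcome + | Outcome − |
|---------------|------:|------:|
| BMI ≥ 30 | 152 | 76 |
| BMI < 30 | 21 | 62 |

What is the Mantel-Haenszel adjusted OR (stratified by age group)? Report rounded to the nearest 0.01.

OR_MH = Σ(aᵢdᵢ/nᵢ) / Σ(bᵢcᵢ/nᵢ), where nᵢ is the stratum total.
Stratum 1 (< 50 years): n = 692; a·d/n = 216·184/692 = 57.4335; b·c/n = 172·120/692 = 29.8266
Stratum 2 (≥ 50 years): n = 311; a·d/n = 152·62/311 = 30.3023; b·c/n = 76·21/311 = 5.1318
OR_MH = (57.4335 + 30.3023) / (29.8266 + 5.1318) = 87.7358 / 34.9584 = 2.50972

2.51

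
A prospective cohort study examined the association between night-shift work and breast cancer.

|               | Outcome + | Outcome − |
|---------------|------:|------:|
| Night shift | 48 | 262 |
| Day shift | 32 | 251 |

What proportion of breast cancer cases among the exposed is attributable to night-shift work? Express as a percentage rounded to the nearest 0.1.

27.0

Cells: a = 48, b = 262, c = 32, d = 251.
Risk in exposed = 48/310 = 0.15484; risk in unexposed = 32/283 = 0.11307.
RR = 0.15484/0.11307 = 1.36935
AR% = (RR − 1)/RR × 100 = (1.36935 − 1)/1.36935 × 100 = 26.9729%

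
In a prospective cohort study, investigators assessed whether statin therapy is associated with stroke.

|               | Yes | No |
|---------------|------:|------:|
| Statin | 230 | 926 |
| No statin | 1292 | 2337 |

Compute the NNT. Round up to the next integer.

7

Risk in treated group = 230/1156 = 0.19896; risk in control = 1292/3629 = 0.35602.
Absolute risk reduction = 0.35602 − 0.19896 = 0.15706
NNT = 1 / ARR = 1 / 0.15706 = 6.367 → round up → 7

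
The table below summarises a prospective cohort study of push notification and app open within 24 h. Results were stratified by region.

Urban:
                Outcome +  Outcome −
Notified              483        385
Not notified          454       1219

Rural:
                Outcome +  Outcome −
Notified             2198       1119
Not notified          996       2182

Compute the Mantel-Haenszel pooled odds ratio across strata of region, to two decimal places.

OR_MH = Σ(aᵢdᵢ/nᵢ) / Σ(bᵢcᵢ/nᵢ), where nᵢ is the stratum total.
Stratum 1 (Urban): n = 2541; a·d/n = 483·1219/2541 = 231.7107; b·c/n = 385·454/2541 = 68.7879
Stratum 2 (Rural): n = 6495; a·d/n = 2198·2182/6495 = 738.4197; b·c/n = 1119·996/6495 = 171.5972
OR_MH = (231.7107 + 738.4197) / (68.7879 + 171.5972) = 970.1305 / 240.3851 = 4.03573

4.04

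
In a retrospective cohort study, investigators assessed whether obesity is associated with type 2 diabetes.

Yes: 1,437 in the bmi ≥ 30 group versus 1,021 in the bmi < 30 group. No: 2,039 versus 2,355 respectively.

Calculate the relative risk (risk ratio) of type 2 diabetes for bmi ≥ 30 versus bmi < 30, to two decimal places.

From the description: a = 1437, b = 2039, c = 1021, d = 2355.
Risk in exposed = 1437/3476 = 0.41341; risk in unexposed = 1021/3376 = 0.30243.
RR = 0.41341 / 0.30243 = 1.36695
The risk among the exposed is 1.37 times that among the unexposed.

1.37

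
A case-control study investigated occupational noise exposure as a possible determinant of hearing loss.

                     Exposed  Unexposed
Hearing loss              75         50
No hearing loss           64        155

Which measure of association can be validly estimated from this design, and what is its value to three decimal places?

3.633

Reading the table with exposure as columns: a = 75 (Exposed, case), b = 64 (Exposed, non-case), c = 50 (Unexposed, case), d = 155.
This is a case-control study: participants were sampled on outcome status, so risks in the source population cannot be estimated directly — relative risk is not valid here. The odds ratio is the appropriate measure.
OR = (a·d)/(b·c) = (75 × 155) / (64 × 50) = 11625 / 3200 = 3.63281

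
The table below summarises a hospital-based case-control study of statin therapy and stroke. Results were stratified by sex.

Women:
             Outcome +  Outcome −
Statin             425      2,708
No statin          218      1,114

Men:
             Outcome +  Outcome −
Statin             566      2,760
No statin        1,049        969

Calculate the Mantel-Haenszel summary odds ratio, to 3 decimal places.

OR_MH = Σ(aᵢdᵢ/nᵢ) / Σ(bᵢcᵢ/nᵢ), where nᵢ is the stratum total.
Stratum 1 (Women): n = 4465; a·d/n = 425·1114/4465 = 106.0358; b·c/n = 2708·218/4465 = 132.2159
Stratum 2 (Men): n = 5344; a·d/n = 566·969/5344 = 102.6299; b·c/n = 2760·1049/5344 = 541.7740
OR_MH = (106.0358 + 102.6299) / (132.2159 + 541.7740) = 208.6657 / 673.9899 = 0.30960

0.310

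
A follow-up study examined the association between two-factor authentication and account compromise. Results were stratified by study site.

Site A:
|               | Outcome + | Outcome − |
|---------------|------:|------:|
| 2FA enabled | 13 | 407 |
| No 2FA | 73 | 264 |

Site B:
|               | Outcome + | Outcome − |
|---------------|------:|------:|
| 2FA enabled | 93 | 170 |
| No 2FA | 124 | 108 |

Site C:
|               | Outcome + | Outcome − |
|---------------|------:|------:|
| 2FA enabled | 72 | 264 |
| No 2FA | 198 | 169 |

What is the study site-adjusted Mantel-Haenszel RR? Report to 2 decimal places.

0.43

RR_MH = Σ(aᵢ·n₀ᵢ/nᵢ) / Σ(cᵢ·n₁ᵢ/nᵢ), with n₁ᵢ = aᵢ+bᵢ (exposed), n₀ᵢ = cᵢ+dᵢ (unexposed), nᵢ = n₁ᵢ+n₀ᵢ.
Stratum 1 (Site A): n₁ = 420, n₀ = 337, n = 757; a·n₀/n = 13·337/757 = 5.7873; c·n₁/n = 73·420/757 = 40.5020
Stratum 2 (Site B): n₁ = 263, n₀ = 232, n = 495; a·n₀/n = 93·232/495 = 43.5879; c·n₁/n = 124·263/495 = 65.8828
Stratum 3 (Site C): n₁ = 336, n₀ = 367, n = 703; a·n₀/n = 72·367/703 = 37.5875; c·n₁/n = 198·336/703 = 94.6344
RR_MH = (5.7873 + 43.5879 + 37.5875) / (40.5020 + 65.8828 + 94.6344) = 86.9627 / 201.0192 = 0.43261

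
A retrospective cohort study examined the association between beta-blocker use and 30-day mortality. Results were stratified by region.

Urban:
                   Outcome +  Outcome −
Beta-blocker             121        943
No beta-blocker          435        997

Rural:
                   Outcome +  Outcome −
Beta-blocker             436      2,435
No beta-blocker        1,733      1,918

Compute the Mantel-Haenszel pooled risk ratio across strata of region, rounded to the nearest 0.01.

RR_MH = Σ(aᵢ·n₀ᵢ/nᵢ) / Σ(cᵢ·n₁ᵢ/nᵢ), with n₁ᵢ = aᵢ+bᵢ (exposed), n₀ᵢ = cᵢ+dᵢ (unexposed), nᵢ = n₁ᵢ+n₀ᵢ.
Stratum 1 (Urban): n₁ = 1064, n₀ = 1432, n = 2496; a·n₀/n = 121·1432/2496 = 69.4199; c·n₁/n = 435·1064/2496 = 185.4327
Stratum 2 (Rural): n₁ = 2871, n₀ = 3651, n = 6522; a·n₀/n = 436·3651/6522 = 244.0718; c·n₁/n = 1733·2871/6522 = 762.8707
RR_MH = (69.4199 + 244.0718) / (185.4327 + 762.8707) = 313.4916 / 948.3034 = 0.33058

0.33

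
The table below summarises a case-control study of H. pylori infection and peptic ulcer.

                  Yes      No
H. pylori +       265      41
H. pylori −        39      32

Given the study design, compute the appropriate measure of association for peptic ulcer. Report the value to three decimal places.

Cells: a = 265, b = 41, c = 39, d = 32.
This is a case-control study: participants were sampled on outcome status, so risks in the source population cannot be estimated directly — relative risk is not valid here. The odds ratio is the appropriate measure.
OR = (a·d)/(b·c) = (265 × 32) / (41 × 39) = 8480 / 1599 = 5.30331

5.303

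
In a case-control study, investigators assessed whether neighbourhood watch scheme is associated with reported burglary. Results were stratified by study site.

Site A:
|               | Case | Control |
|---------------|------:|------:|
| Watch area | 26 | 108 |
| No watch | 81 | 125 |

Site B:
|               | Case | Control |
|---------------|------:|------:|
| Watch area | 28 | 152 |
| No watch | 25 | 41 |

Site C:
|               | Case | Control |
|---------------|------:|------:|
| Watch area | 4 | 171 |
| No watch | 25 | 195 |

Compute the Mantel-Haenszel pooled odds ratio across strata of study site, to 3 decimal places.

OR_MH = Σ(aᵢdᵢ/nᵢ) / Σ(bᵢcᵢ/nᵢ), where nᵢ is the stratum total.
Stratum 1 (Site A): n = 340; a·d/n = 26·125/340 = 9.5588; b·c/n = 108·81/340 = 25.7294
Stratum 2 (Site B): n = 246; a·d/n = 28·41/246 = 4.6667; b·c/n = 152·25/246 = 15.4472
Stratum 3 (Site C): n = 395; a·d/n = 4·195/395 = 1.9747; b·c/n = 171·25/395 = 10.8228
OR_MH = (9.5588 + 4.6667 + 1.9747) / (25.7294 + 15.4472 + 10.8228) = 16.2002 / 51.9994 = 0.31155

0.312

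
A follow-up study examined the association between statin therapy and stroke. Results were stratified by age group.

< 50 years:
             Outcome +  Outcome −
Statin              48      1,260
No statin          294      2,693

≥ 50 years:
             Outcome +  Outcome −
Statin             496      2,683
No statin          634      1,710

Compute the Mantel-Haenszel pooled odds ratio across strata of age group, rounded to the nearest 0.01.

OR_MH = Σ(aᵢdᵢ/nᵢ) / Σ(bᵢcᵢ/nᵢ), where nᵢ is the stratum total.
Stratum 1 (< 50 years): n = 4295; a·d/n = 48·2693/4295 = 30.0964; b·c/n = 1260·294/4295 = 86.2491
Stratum 2 (≥ 50 years): n = 5523; a·d/n = 496·1710/5523 = 153.5687; b·c/n = 2683·634/5523 = 307.9888
OR_MH = (30.0964 + 153.5687) / (86.2491 + 307.9888) = 183.6651 / 394.2379 = 0.46587

0.47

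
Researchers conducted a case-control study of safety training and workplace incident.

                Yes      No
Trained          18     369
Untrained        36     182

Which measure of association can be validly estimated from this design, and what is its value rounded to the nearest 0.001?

Cells: a = 18, b = 369, c = 36, d = 182.
This is a case-control study: participants were sampled on outcome status, so risks in the source population cannot be estimated directly — relative risk is not valid here. The odds ratio is the appropriate measure.
OR = (a·d)/(b·c) = (18 × 182) / (369 × 36) = 3276 / 13284 = 0.24661

0.247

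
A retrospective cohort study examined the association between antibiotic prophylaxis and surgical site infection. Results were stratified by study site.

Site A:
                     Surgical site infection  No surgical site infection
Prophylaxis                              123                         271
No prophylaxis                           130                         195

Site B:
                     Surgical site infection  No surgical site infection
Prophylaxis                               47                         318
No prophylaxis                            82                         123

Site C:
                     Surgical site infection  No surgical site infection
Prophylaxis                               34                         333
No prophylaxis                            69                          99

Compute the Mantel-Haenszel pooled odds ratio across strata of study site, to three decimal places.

OR_MH = Σ(aᵢdᵢ/nᵢ) / Σ(bᵢcᵢ/nᵢ), where nᵢ is the stratum total.
Stratum 1 (Site A): n = 719; a·d/n = 123·195/719 = 33.3588; b·c/n = 271·130/719 = 48.9986
Stratum 2 (Site B): n = 570; a·d/n = 47·123/570 = 10.1421; b·c/n = 318·82/570 = 45.7474
Stratum 3 (Site C): n = 535; a·d/n = 34·99/535 = 6.2916; b·c/n = 333·69/535 = 42.9477
OR_MH = (33.3588 + 10.1421 + 6.2916) / (48.9986 + 45.7474 + 42.9477) = 49.7925 / 137.6936 = 0.36162

0.362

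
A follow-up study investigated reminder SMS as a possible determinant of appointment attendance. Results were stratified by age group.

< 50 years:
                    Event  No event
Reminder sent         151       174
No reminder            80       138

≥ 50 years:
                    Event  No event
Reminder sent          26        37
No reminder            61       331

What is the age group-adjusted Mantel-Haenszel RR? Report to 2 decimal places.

RR_MH = Σ(aᵢ·n₀ᵢ/nᵢ) / Σ(cᵢ·n₁ᵢ/nᵢ), with n₁ᵢ = aᵢ+bᵢ (exposed), n₀ᵢ = cᵢ+dᵢ (unexposed), nᵢ = n₁ᵢ+n₀ᵢ.
Stratum 1 (< 50 years): n₁ = 325, n₀ = 218, n = 543; a·n₀/n = 151·218/543 = 60.6225; c·n₁/n = 80·325/543 = 47.8821
Stratum 2 (≥ 50 years): n₁ = 63, n₀ = 392, n = 455; a·n₀/n = 26·392/455 = 22.4000; c·n₁/n = 61·63/455 = 8.4462
RR_MH = (60.6225 + 22.4000) / (47.8821 + 8.4462) = 83.0225 / 56.3283 = 1.47390

1.47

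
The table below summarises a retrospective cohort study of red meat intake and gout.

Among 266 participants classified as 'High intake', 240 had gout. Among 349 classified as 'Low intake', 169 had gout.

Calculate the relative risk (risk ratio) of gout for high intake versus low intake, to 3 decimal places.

1.863

From the description: a = 240, b = 26, c = 169, d = 180.
Risk in exposed = 240/266 = 0.90226; risk in unexposed = 169/349 = 0.48424.
RR = 0.90226 / 0.48424 = 1.86324
The risk among the exposed is 1.86 times that among the unexposed.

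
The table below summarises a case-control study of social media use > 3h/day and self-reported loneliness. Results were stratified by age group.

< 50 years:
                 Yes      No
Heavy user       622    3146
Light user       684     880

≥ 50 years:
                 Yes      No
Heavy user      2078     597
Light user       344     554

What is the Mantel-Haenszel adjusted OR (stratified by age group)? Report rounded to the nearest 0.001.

OR_MH = Σ(aᵢdᵢ/nᵢ) / Σ(bᵢcᵢ/nᵢ), where nᵢ is the stratum total.
Stratum 1 (< 50 years): n = 5332; a·d/n = 622·880/5332 = 102.6557; b·c/n = 3146·684/5332 = 403.5754
Stratum 2 (≥ 50 years): n = 3573; a·d/n = 2078·554/3573 = 322.1976; b·c/n = 597·344/3573 = 57.4777
OR_MH = (102.6557 + 322.1976) / (403.5754 + 57.4777) = 424.8533 / 461.0531 = 0.92148

0.921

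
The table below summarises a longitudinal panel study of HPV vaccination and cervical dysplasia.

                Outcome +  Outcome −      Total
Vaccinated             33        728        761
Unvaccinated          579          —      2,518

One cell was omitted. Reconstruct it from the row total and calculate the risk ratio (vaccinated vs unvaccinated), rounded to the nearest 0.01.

0.19

The missing cell is in the unexposed row: 2518 − 579 = 1939.
So a = 33, b = 728, c = 579, d = 1939.
RR = [a/(a+b)] / [c/(c+d)] = (33/761) / (579/2518) = 0.04336/0.22994 = 0.18858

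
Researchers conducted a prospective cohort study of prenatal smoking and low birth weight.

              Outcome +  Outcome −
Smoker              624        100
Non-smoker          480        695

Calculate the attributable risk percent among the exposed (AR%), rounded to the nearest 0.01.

52.60

Cells: a = 624, b = 100, c = 480, d = 695.
Risk in exposed = 624/724 = 0.86188; risk in unexposed = 480/1175 = 0.40851.
RR = 0.86188/0.40851 = 2.10981
AR% = (RR − 1)/RR × 100 = (2.10981 − 1)/2.10981 × 100 = 52.6023%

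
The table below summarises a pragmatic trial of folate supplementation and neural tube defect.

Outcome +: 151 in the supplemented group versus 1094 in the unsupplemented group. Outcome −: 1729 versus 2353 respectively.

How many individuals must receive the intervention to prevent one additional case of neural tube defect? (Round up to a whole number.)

5

Risk in treated group = 151/1880 = 0.08032; risk in control = 1094/3447 = 0.31738.
Absolute risk reduction = 0.31738 − 0.08032 = 0.23706
NNT = 1 / ARR = 1 / 0.23706 = 4.218 → round up → 5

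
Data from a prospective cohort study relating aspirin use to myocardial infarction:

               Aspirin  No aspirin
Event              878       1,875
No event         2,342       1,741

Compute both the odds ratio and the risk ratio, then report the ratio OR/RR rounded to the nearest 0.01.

Reading the table with exposure as columns: a = 878 (Aspirin, case), b = 2342 (Aspirin, non-case), c = 1875 (No aspirin, case), d = 1741.
OR = (878·1741)/(2342·1875) = 1528598/4391250 = 0.34810
Risk in exposed = 878/3220 = 0.27267; risk in unexposed = 1875/3616 = 0.51853; RR = 0.52585
OR/RR = 0.34810 / 0.52585 = 0.66197
The outcome is not rare, so the OR lies further from 1 than the RR.

0.66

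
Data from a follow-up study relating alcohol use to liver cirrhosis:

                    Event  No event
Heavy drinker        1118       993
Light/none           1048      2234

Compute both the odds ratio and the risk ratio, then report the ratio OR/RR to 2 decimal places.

Cells: a = 1118, b = 993, c = 1048, d = 2234.
OR = (1118·2234)/(993·1048) = 2497612/1040664 = 2.40002
Risk in exposed = 1118/2111 = 0.52961; risk in unexposed = 1048/3282 = 0.31932; RR = 1.65856
OR/RR = 2.40002 / 1.65856 = 1.44705
The outcome is not rare, so the OR lies further from 1 than the RR.

1.45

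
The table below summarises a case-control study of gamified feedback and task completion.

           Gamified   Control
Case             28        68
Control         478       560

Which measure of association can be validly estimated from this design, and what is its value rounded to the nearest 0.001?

Reading the table with exposure as columns: a = 28 (Gamified, case), b = 478 (Gamified, non-case), c = 68 (Control, case), d = 560.
This is a case-control study: participants were sampled on outcome status, so risks in the source population cannot be estimated directly — relative risk is not valid here. The odds ratio is the appropriate measure.
OR = (a·d)/(b·c) = (28 × 560) / (478 × 68) = 15680 / 32504 = 0.48240

0.482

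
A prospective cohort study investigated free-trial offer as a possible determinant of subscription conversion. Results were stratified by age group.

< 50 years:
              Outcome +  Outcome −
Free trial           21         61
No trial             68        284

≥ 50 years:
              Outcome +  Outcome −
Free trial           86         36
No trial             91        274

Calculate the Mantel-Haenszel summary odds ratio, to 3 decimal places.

OR_MH = Σ(aᵢdᵢ/nᵢ) / Σ(bᵢcᵢ/nᵢ), where nᵢ is the stratum total.
Stratum 1 (< 50 years): n = 434; a·d/n = 21·284/434 = 13.7419; b·c/n = 61·68/434 = 9.5576
Stratum 2 (≥ 50 years): n = 487; a·d/n = 86·274/487 = 48.3860; b·c/n = 36·91/487 = 6.7269
OR_MH = (13.7419 + 48.3860) / (9.5576 + 6.7269) = 62.1280 / 16.2845 = 3.81516

3.815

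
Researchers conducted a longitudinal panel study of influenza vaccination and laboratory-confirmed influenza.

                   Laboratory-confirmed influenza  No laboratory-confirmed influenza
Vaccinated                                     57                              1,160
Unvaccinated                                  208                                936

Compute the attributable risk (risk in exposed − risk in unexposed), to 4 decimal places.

-0.1350

Cells: a = 57, b = 1160, c = 208, d = 936.
Risk in exposed = 57/1217 = 0.046836; risk in unexposed = 208/1144 = 0.181818.
Risk difference = 0.046836 − 0.181818 = -0.134982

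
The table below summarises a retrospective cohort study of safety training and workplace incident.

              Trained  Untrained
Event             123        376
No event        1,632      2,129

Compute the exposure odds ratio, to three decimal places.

Reading the table with exposure as columns: a = 123 (Trained, case), b = 1632 (Trained, non-case), c = 376 (Untrained, case), d = 2129.
OR = (a·d)/(b·c) = (123 × 2129) / (1632 × 376) = 261867 / 613632 = 0.42675
Exposure is associated with lower odds of workplace incident (OR = 0.43 < 1).

0.427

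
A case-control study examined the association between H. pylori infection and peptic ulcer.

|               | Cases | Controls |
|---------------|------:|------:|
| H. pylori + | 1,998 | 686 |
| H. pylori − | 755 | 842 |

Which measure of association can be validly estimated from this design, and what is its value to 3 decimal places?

3.248

Cells: a = 1998, b = 686, c = 755, d = 842.
This is a case-control study: participants were sampled on outcome status, so risks in the source population cannot be estimated directly — relative risk is not valid here. The odds ratio is the appropriate measure.
OR = (a·d)/(b·c) = (1998 × 842) / (686 × 755) = 1682316 / 517930 = 3.24815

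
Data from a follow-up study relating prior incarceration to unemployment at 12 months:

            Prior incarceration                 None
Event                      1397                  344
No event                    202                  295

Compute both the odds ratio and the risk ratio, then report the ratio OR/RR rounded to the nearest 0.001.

Reading the table with exposure as columns: a = 1397 (Prior incarceration, case), b = 202 (Prior incarceration, non-case), c = 344 (None, case), d = 295.
OR = (1397·295)/(202·344) = 412115/69488 = 5.93074
Risk in exposed = 1397/1599 = 0.87367; risk in unexposed = 344/639 = 0.53834; RR = 1.62289
OR/RR = 5.93074 / 1.62289 = 3.65442
The outcome is not rare, so the OR lies further from 1 than the RR.

3.654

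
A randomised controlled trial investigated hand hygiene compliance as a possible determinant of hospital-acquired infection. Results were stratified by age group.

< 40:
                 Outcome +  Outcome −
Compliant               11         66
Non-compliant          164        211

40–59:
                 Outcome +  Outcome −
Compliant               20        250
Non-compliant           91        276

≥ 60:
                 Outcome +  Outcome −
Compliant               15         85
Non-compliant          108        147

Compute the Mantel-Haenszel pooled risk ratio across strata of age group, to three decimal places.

0.324

RR_MH = Σ(aᵢ·n₀ᵢ/nᵢ) / Σ(cᵢ·n₁ᵢ/nᵢ), with n₁ᵢ = aᵢ+bᵢ (exposed), n₀ᵢ = cᵢ+dᵢ (unexposed), nᵢ = n₁ᵢ+n₀ᵢ.
Stratum 1 (< 40): n₁ = 77, n₀ = 375, n = 452; a·n₀/n = 11·375/452 = 9.1261; c·n₁/n = 164·77/452 = 27.9381
Stratum 2 (40–59): n₁ = 270, n₀ = 367, n = 637; a·n₀/n = 20·367/637 = 11.5228; c·n₁/n = 91·270/637 = 38.5714
Stratum 3 (≥ 60): n₁ = 100, n₀ = 255, n = 355; a·n₀/n = 15·255/355 = 10.7746; c·n₁/n = 108·100/355 = 30.4225
RR_MH = (9.1261 + 11.5228 + 10.7746) / (27.9381 + 38.5714 + 30.4225) = 31.4235 / 96.9320 = 0.32418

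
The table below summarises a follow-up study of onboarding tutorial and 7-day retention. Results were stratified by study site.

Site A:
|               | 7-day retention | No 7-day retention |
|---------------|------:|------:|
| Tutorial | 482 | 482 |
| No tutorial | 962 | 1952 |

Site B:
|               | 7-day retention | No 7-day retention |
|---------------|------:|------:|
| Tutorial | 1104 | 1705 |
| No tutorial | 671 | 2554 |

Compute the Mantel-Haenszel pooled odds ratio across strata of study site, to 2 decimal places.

OR_MH = Σ(aᵢdᵢ/nᵢ) / Σ(bᵢcᵢ/nᵢ), where nᵢ is the stratum total.
Stratum 1 (Site A): n = 3878; a·d/n = 482·1952/3878 = 242.6158; b·c/n = 482·962/3878 = 119.5678
Stratum 2 (Site B): n = 6034; a·d/n = 1104·2554/6034 = 467.2880; b·c/n = 1705·671/6034 = 189.6014
OR_MH = (242.6158 + 467.2880) / (119.5678 + 189.6014) = 709.9038 / 309.1692 = 2.29617

2.30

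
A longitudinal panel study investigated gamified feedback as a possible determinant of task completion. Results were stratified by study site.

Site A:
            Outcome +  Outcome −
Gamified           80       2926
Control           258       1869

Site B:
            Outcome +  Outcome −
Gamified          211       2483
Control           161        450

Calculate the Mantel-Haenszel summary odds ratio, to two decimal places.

0.22

OR_MH = Σ(aᵢdᵢ/nᵢ) / Σ(bᵢcᵢ/nᵢ), where nᵢ is the stratum total.
Stratum 1 (Site A): n = 5133; a·d/n = 80·1869/5133 = 29.1292; b·c/n = 2926·258/5133 = 147.0695
Stratum 2 (Site B): n = 3305; a·d/n = 211·450/3305 = 28.7292; b·c/n = 2483·161/3305 = 120.9570
OR_MH = (29.1292 + 28.7292) / (147.0695 + 120.9570) = 57.8584 / 268.0266 = 0.21587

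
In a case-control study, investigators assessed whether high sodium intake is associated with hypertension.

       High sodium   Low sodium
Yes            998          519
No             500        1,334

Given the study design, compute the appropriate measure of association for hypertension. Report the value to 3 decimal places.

5.130

Reading the table with exposure as columns: a = 998 (High sodium, case), b = 500 (High sodium, non-case), c = 519 (Low sodium, case), d = 1334.
This is a case-control study: participants were sampled on outcome status, so risks in the source population cannot be estimated directly — relative risk is not valid here. The odds ratio is the appropriate measure.
OR = (a·d)/(b·c) = (998 × 1334) / (500 × 519) = 1331332 / 259500 = 5.13037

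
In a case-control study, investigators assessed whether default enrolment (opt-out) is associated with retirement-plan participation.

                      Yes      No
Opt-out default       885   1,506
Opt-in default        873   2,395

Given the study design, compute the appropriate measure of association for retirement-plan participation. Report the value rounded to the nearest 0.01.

Cells: a = 885, b = 1506, c = 873, d = 2395.
This is a case-control study: participants were sampled on outcome status, so risks in the source population cannot be estimated directly — relative risk is not valid here. The odds ratio is the appropriate measure.
OR = (a·d)/(b·c) = (885 × 2395) / (1506 × 873) = 2119575 / 1314738 = 1.61217

1.61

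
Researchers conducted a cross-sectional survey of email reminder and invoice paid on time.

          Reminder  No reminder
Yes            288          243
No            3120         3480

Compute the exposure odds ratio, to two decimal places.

1.32

Reading the table with exposure as columns: a = 288 (Reminder, case), b = 3120 (Reminder, non-case), c = 243 (No reminder, case), d = 3480.
OR = (a·d)/(b·c) = (288 × 3480) / (3120 × 243) = 1002240 / 758160 = 1.32194
The odds of invoice paid on time are about 1.32 times as high in the reminder group.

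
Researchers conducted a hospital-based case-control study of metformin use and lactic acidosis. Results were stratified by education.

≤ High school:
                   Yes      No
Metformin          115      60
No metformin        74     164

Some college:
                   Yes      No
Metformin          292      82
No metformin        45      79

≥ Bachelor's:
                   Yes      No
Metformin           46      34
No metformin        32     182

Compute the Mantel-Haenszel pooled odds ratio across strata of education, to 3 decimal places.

5.510

OR_MH = Σ(aᵢdᵢ/nᵢ) / Σ(bᵢcᵢ/nᵢ), where nᵢ is the stratum total.
Stratum 1 (≤ High school): n = 413; a·d/n = 115·164/413 = 45.6659; b·c/n = 60·74/413 = 10.7506
Stratum 2 (Some college): n = 498; a·d/n = 292·79/498 = 46.3213; b·c/n = 82·45/498 = 7.4096
Stratum 3 (≥ Bachelor's): n = 294; a·d/n = 46·182/294 = 28.4762; b·c/n = 34·32/294 = 3.7007
OR_MH = (45.6659 + 46.3213 + 28.4762) / (10.7506 + 7.4096 + 3.7007) = 120.4633 / 21.8609 = 5.51044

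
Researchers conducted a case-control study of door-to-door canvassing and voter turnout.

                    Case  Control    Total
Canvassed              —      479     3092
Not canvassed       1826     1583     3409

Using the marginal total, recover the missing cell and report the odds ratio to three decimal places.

The missing cell is in the exposed row: 3092 − 479 = 2613.
So a = 2613, b = 479, c = 1826, d = 1583.
OR = (a·d)/(b·c) = (2613 × 1583) / (479 × 1826) = 4136379 / 874654 = 4.72916

4.729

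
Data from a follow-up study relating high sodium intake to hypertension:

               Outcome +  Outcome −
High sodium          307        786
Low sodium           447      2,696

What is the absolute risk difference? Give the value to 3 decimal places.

Cells: a = 307, b = 786, c = 447, d = 2696.
Risk in exposed = 307/1093 = 0.280878; risk in unexposed = 447/3143 = 0.142221.
Risk difference = 0.280878 − 0.142221 = 0.138658

0.139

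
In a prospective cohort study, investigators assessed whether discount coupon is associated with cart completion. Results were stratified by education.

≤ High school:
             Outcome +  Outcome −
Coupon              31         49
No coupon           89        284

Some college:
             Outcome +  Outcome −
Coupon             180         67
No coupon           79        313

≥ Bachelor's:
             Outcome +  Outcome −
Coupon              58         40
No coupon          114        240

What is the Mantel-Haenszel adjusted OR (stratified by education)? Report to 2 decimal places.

OR_MH = Σ(aᵢdᵢ/nᵢ) / Σ(bᵢcᵢ/nᵢ), where nᵢ is the stratum total.
Stratum 1 (≤ High school): n = 453; a·d/n = 31·284/453 = 19.4349; b·c/n = 49·89/453 = 9.6269
Stratum 2 (Some college): n = 639; a·d/n = 180·313/639 = 88.1690; b·c/n = 67·79/639 = 8.2833
Stratum 3 (≥ Bachelor's): n = 452; a·d/n = 58·240/452 = 30.7965; b·c/n = 40·114/452 = 10.0885
OR_MH = (19.4349 + 88.1690 + 30.7965) / (9.6269 + 8.2833 + 10.0885) = 138.4004 / 27.9987 = 4.94310

4.94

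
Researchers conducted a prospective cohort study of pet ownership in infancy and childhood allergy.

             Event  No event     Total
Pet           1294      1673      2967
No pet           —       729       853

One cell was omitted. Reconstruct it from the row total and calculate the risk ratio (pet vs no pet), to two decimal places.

3.00

The missing cell is in the unexposed row: 853 − 729 = 124.
So a = 1294, b = 1673, c = 124, d = 729.
RR = [a/(a+b)] / [c/(c+d)] = (1294/2967) / (124/853) = 0.43613/0.14537 = 3.00016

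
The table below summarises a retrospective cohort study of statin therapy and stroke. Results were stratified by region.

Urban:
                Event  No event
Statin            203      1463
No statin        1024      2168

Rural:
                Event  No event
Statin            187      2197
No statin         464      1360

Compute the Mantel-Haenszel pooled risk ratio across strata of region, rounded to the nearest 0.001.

RR_MH = Σ(aᵢ·n₀ᵢ/nᵢ) / Σ(cᵢ·n₁ᵢ/nᵢ), with n₁ᵢ = aᵢ+bᵢ (exposed), n₀ᵢ = cᵢ+dᵢ (unexposed), nᵢ = n₁ᵢ+n₀ᵢ.
Stratum 1 (Urban): n₁ = 1666, n₀ = 3192, n = 4858; a·n₀/n = 203·3192/4858 = 133.3833; c·n₁/n = 1024·1666/4858 = 351.1700
Stratum 2 (Rural): n₁ = 2384, n₀ = 1824, n = 4208; a·n₀/n = 187·1824/4208 = 81.0570; c·n₁/n = 464·2384/4208 = 262.8745
RR_MH = (133.3833 + 81.0570) / (351.1700 + 262.8745) = 214.4403 / 614.0446 = 0.34923

0.349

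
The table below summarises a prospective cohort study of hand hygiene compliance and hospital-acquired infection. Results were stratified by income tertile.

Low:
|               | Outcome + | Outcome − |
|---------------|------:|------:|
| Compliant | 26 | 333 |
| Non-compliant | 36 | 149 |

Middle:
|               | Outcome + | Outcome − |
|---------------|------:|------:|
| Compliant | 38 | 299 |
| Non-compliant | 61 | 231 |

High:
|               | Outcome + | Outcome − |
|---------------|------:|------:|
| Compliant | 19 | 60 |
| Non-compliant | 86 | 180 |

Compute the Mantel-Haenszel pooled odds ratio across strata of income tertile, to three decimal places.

0.470

OR_MH = Σ(aᵢdᵢ/nᵢ) / Σ(bᵢcᵢ/nᵢ), where nᵢ is the stratum total.
Stratum 1 (Low): n = 544; a·d/n = 26·149/544 = 7.1213; b·c/n = 333·36/544 = 22.0368
Stratum 2 (Middle): n = 629; a·d/n = 38·231/629 = 13.9555; b·c/n = 299·61/629 = 28.9968
Stratum 3 (High): n = 345; a·d/n = 19·180/345 = 9.9130; b·c/n = 60·86/345 = 14.9565
OR_MH = (7.1213 + 13.9555 + 9.9130) / (22.0368 + 28.9968 + 14.9565) = 30.9899 / 65.9901 = 0.46961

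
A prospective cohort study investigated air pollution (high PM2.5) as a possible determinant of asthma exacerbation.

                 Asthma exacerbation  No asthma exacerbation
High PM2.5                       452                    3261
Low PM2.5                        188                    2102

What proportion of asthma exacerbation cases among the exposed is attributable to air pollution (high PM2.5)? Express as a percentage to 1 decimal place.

32.6

Cells: a = 452, b = 3261, c = 188, d = 2102.
Risk in exposed = 452/3713 = 0.12173; risk in unexposed = 188/2290 = 0.08210.
RR = 0.12173/0.08210 = 1.48283
AR% = (RR − 1)/RR × 100 = (1.48283 − 1)/1.48283 × 100 = 32.5613%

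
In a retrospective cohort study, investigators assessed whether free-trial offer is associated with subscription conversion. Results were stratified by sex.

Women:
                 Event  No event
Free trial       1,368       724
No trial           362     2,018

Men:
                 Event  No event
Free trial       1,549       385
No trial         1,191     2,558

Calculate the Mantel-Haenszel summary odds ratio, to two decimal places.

9.44

OR_MH = Σ(aᵢdᵢ/nᵢ) / Σ(bᵢcᵢ/nᵢ), where nᵢ is the stratum total.
Stratum 1 (Women): n = 4472; a·d/n = 1368·2018/4472 = 617.3131; b·c/n = 724·362/4472 = 58.6064
Stratum 2 (Men): n = 5683; a·d/n = 1549·2558/5683 = 697.2272; b·c/n = 385·1191/5683 = 80.6854
OR_MH = (617.3131 + 697.2272) / (58.6064 + 80.6854) = 1314.5402 / 139.2918 = 9.43731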